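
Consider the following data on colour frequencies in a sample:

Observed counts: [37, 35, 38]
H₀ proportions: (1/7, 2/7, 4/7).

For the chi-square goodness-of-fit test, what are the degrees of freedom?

df = k − 1 = 3 − 1 = 2

degrees of freedom = 2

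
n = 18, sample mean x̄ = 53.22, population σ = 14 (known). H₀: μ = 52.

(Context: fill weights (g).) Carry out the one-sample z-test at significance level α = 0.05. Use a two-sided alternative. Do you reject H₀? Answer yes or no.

SE = σ/√n = 14/√18 = 3.2998
z = (x̄−μ₀)/SE = (53.22−52)/3.2998 = 0.3697
p-value (two-sided) = 0.71159
At α=0.05: p ≥ α → fail to reject H₀

reject H₀: no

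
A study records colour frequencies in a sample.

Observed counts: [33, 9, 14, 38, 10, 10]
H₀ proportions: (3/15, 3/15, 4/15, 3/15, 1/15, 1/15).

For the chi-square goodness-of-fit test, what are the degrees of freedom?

df = k − 1 = 6 − 1 = 5

degrees of freedom = 5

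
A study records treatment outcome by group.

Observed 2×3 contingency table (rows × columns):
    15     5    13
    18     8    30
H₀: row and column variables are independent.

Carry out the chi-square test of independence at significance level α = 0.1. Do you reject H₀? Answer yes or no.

Row totals [33, 56], col totals [33, 13, 43], n=89
χ² = (15−12.24)²/12.24 + (5−4.82)²/4.82 + (13−15.94)²/15.94 + (18−20.76)²/20.76 + (8−8.18)²/8.18 + (30−27.06)²/27.06 = 1.8668
df = 2
p-value (upper-tail) = 0.39321
At α=0.1: p ≥ α → fail to reject H₀

reject H₀: no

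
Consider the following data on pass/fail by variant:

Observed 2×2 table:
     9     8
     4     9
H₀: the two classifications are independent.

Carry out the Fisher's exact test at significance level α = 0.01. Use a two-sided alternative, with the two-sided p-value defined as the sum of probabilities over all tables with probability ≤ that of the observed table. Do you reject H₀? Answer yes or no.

Margins: r₁=17, r₂=13, c₁=13, c₂=17, n=30
p_obs = C(17,9)·C(13,4)/C(30,13); sum pmf over tables with pmf ≤ p_obs
p-value (two-sided) = 0.28276
At α=0.01: p ≥ α → fail to reject H₀

reject H₀: no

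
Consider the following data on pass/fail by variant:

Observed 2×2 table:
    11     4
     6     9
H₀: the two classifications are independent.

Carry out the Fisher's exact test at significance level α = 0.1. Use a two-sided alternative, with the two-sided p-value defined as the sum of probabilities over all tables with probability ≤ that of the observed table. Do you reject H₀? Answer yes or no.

Margins: r₁=15, r₂=15, c₁=17, c₂=13, n=30
p_obs = C(15,11)·C(15,6)/C(30,17); sum pmf over tables with pmf ≤ p_obs
p-value (two-sided) = 0.13942
At α=0.1: p ≥ α → fail to reject H₀

reject H₀: no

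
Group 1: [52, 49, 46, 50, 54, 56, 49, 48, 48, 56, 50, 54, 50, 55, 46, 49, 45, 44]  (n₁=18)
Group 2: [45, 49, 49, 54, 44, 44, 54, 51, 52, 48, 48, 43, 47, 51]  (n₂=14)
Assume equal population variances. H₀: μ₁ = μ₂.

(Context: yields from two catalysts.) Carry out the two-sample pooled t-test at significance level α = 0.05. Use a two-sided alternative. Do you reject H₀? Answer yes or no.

x̄₁=50.056, s₁=3.733, n₁=18
x̄₂=48.500, s₂=3.632, n₂=14
s_p² = [17·3.733² + 13·3.632²]/30 = 13.6148
SE = √(s_p²·(1/18+1/14)) = 1.3149
t = (50.056−48.500)/1.3149 = 1.1831
df = 30
p-value (two-sided) = 0.24608
At α=0.05: p ≥ α → fail to reject H₀

reject H₀: no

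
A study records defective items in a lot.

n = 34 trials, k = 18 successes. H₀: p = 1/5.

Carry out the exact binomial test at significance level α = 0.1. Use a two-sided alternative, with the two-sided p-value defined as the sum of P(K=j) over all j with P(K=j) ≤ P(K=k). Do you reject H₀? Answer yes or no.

Exact binomial: n=34, k=18, p₀=1/5=0.2000
P(X=j) = C(n,j)·p₀^j·(1−p₀)^(n−j); p = Σ P(X=j) over j with P(X=j) ≤ P(X=18)
p-value (two-sided) = 0.00002
At α=0.1: p < α → reject H₀

reject H₀: yes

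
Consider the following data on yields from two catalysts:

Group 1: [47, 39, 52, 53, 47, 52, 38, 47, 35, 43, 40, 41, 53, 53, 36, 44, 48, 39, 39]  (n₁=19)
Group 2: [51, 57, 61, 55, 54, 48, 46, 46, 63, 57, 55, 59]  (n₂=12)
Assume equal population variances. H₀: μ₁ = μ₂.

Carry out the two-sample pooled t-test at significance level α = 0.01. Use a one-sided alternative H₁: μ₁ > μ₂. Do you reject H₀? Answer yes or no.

reject H₀: no

x̄₁=44.526, s₁=6.195, n₁=19
x̄₂=54.333, s₂=5.614, n₂=12
s_p² = [18·6.195² + 11·5.614²]/29 = 35.7725
SE = √(s_p²·(1/19+1/12)) = 2.2054
t = (44.526−54.333)/2.2054 = -4.4468
df = 29
p-value (one-sided, H₁ greater) = 0.99994
At α=0.01: p ≥ α → fail to reject H₀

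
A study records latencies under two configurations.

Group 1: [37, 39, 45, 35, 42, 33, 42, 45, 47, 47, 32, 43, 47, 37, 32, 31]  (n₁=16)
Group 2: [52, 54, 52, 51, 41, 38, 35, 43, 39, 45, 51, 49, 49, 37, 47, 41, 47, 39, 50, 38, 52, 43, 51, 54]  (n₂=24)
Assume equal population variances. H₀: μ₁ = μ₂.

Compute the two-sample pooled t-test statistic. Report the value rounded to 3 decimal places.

test statistic = -3.177

x̄₁=39.625, s₁=5.852, n₁=16
x̄₂=45.750, s₂=6.052, n₂=24
s_p² = [15·5.852² + 23·6.052²]/38 = 35.6908
SE = √(s_p²·(1/16+1/24)) = 1.9282
t = (39.625−45.750)/1.9282 = -3.1766
df = 38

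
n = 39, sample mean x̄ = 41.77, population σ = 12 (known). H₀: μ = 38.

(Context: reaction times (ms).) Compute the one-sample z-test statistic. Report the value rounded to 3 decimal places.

SE = σ/√n = 12/√39 = 1.9215
z = (x̄−μ₀)/SE = (41.77−38)/1.9215 = 1.9620

test statistic = 1.962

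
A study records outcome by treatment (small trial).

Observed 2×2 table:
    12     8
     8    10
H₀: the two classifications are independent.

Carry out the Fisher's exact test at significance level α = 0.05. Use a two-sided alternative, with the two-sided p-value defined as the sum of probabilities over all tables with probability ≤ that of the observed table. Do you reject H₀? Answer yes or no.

reject H₀: no

Margins: r₁=20, r₂=18, c₁=20, c₂=18, n=38
p_obs = C(20,12)·C(18,8)/C(38,20); sum pmf over tables with pmf ≤ p_obs
p-value (two-sided) = 0.51603
At α=0.05: p ≥ α → fail to reject H₀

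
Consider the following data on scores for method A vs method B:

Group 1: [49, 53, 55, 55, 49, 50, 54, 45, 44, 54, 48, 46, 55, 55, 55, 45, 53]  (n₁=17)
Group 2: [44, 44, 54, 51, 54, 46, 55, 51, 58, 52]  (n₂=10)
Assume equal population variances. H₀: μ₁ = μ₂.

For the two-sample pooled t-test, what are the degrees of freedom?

df = n₁ + n₂ − 2 = 17 + 10 − 2 = 25

degrees of freedom = 25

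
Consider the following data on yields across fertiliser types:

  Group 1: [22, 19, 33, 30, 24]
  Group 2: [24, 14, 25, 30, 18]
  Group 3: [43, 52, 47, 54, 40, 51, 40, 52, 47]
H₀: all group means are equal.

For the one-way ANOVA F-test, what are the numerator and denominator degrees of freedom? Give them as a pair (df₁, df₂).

k = 3 groups, N = 19 total
df = (k−1, N−k) = (3−1, 19−3) = (2, 16)

degrees of freedom = [2, 16]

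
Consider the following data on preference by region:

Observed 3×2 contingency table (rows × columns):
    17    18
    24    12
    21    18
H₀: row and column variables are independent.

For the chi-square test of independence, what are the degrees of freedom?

degrees of freedom = 2

df = (r−1)(c−1) = (3−1)·(2−1) = 2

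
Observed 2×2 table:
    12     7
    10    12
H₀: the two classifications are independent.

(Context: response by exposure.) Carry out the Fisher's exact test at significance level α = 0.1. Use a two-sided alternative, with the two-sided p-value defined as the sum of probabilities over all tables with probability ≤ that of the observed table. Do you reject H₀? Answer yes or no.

reject H₀: no

Margins: r₁=19, r₂=22, c₁=22, c₂=19, n=41
p_obs = C(19,12)·C(22,10)/C(41,22); sum pmf over tables with pmf ≤ p_obs
p-value (two-sided) = 0.35011
At α=0.1: p ≥ α → fail to reject H₀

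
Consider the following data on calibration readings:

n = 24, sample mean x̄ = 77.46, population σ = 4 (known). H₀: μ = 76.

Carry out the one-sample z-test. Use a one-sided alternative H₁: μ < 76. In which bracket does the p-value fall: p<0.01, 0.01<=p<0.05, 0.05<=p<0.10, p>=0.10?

p-value bracket: p>=0.10

SE = σ/√n = 4/√24 = 0.8165
z = (x̄−μ₀)/SE = (77.46−76)/0.8165 = 1.7881
p-value (one-sided, H₁ less) = 0.96312
→ bracket: p>=0.10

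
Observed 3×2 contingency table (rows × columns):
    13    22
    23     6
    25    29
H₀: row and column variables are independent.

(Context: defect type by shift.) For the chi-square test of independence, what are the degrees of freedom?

df = (r−1)(c−1) = (3−1)·(2−1) = 2

degrees of freedom = 2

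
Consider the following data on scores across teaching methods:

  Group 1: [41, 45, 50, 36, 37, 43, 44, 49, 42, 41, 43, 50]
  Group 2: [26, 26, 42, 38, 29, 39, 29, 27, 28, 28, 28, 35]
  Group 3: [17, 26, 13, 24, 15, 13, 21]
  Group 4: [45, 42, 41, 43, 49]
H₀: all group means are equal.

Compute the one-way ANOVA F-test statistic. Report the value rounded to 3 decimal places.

Group means [43.42, 31.25, 18.43, 44.00], grand mean 34.583
SSB = Σnᵢ(x̄ᵢ−x̄)² = 3339.869; SSW = ΣΣ(x−x̄ᵢ)² = 788.881
MSB = 3339.869/3 = 1113.2897; MSW = 788.881/32 = 24.6525
F = MSB/MSW = 45.1592
df = (3, 32)

test statistic = 45.159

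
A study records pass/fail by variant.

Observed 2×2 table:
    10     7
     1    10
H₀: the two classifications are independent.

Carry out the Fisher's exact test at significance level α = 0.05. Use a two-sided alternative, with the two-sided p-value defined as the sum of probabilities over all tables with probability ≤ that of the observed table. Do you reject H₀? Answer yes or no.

reject H₀: yes

Margins: r₁=17, r₂=11, c₁=11, c₂=17, n=28
p_obs = C(17,10)·C(11,1)/C(28,11); sum pmf over tables with pmf ≤ p_obs
p-value (two-sided) = 0.01612
At α=0.05: p < α → reject H₀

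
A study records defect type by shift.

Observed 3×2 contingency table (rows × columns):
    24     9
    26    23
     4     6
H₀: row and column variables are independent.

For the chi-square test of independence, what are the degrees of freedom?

degrees of freedom = 2

df = (r−1)(c−1) = (3−1)·(2−1) = 2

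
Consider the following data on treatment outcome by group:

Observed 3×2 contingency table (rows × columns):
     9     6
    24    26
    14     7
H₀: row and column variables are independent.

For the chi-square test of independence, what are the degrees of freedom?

degrees of freedom = 2

df = (r−1)(c−1) = (3−1)·(2−1) = 2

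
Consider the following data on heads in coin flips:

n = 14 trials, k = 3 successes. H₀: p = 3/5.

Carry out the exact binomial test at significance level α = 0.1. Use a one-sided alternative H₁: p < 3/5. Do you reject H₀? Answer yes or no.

reject H₀: yes

Exact binomial: n=14, k=3, p₀=3/5=0.6000
P(X≤3) from Σ C(n,i)·p₀^i·(1−p₀)^(n−i)
p-value (one-sided, H₁ less) = 0.00391
At α=0.1: p < α → reject H₀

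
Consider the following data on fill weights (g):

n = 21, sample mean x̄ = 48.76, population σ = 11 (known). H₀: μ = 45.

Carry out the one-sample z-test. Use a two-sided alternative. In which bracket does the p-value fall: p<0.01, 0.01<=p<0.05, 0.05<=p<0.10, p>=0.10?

p-value bracket: p>=0.10

SE = σ/√n = 11/√21 = 2.4004
z = (x̄−μ₀)/SE = (48.76−45)/2.4004 = 1.5664
p-value (two-sided) = 0.11725
→ bracket: p>=0.10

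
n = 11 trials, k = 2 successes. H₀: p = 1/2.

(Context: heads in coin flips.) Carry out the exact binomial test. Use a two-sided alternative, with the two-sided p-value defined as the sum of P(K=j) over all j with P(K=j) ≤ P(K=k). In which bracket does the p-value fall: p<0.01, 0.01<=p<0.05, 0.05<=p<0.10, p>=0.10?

Exact binomial: n=11, k=2, p₀=1/2=0.5000
P(X=j) = C(n,j)·p₀^j·(1−p₀)^(n−j); p = Σ P(X=j) over j with P(X=j) ≤ P(X=2)
p-value (two-sided) = 0.06543
→ bracket: 0.05<=p<0.10

p-value bracket: 0.05<=p<0.10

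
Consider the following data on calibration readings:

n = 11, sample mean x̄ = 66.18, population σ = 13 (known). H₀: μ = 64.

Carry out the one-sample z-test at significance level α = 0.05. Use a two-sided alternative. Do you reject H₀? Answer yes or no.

SE = σ/√n = 13/√11 = 3.9196
z = (x̄−μ₀)/SE = (66.18−64)/3.9196 = 0.5562
p-value (two-sided) = 0.57809
At α=0.05: p ≥ α → fail to reject H₀

reject H₀: no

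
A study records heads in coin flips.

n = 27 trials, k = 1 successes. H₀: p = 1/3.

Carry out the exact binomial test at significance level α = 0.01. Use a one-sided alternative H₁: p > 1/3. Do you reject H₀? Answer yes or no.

Exact binomial: n=27, k=1, p₀=1/3=0.3333
P(X≥1) from Σ C(n,i)·p₀^i·(1−p₀)^(n−i)
p-value (one-sided, H₁ greater) = 0.99998
At α=0.01: p ≥ α → fail to reject H₀

reject H₀: no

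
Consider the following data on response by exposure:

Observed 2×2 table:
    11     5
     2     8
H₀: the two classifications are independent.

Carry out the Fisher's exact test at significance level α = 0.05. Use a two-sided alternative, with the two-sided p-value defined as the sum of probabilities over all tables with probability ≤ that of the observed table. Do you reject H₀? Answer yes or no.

Margins: r₁=16, r₂=10, c₁=13, c₂=13, n=26
p_obs = C(16,11)·C(10,2)/C(26,13); sum pmf over tables with pmf ≤ p_obs
p-value (two-sided) = 0.04141
At α=0.05: p < α → reject H₀

reject H₀: yes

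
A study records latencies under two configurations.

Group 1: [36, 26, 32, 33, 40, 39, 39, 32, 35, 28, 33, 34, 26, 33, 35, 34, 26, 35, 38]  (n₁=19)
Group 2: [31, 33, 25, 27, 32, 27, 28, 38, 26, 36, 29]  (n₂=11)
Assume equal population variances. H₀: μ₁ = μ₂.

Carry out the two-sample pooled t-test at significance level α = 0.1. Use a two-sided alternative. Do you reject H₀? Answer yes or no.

x̄₁=33.368, s₁=4.349, n₁=19
x̄₂=30.182, s₂=4.215, n₂=11
s_p² = [18·4.349² + 10·4.215²]/28 = 18.5021
SE = √(s_p²·(1/19+1/11)) = 1.6297
t = (33.368−30.182)/1.6297 = 1.9554
df = 28
p-value (two-sided) = 0.06059
At α=0.1: p < α → reject H₀

reject H₀: yes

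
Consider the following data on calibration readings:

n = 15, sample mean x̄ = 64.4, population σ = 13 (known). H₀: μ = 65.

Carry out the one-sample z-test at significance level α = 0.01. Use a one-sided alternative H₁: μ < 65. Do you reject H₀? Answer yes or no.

SE = σ/√n = 13/√15 = 3.3566
z = (x̄−μ₀)/SE = (64.4−65)/3.3566 = -0.1788
p-value (one-sided, H₁ less) = 0.42907
At α=0.01: p ≥ α → fail to reject H₀

reject H₀: no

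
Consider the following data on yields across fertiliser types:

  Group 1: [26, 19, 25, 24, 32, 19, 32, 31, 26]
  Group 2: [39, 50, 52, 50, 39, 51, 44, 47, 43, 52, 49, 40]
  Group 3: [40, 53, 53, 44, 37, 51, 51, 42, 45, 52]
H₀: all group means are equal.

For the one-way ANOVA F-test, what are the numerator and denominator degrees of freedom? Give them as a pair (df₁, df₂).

degrees of freedom = [2, 28]

k = 3 groups, N = 31 total
df = (k−1, N−k) = (3−1, 31−3) = (2, 28)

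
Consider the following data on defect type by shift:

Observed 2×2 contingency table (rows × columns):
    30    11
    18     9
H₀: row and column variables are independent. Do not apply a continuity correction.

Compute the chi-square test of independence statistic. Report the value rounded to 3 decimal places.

test statistic = 0.332

Row totals [41, 27], col totals [48, 20], n=68
χ² = (30−28.94)²/28.94 + (11−12.06)²/12.06 + (18−19.06)²/19.06 + (9−7.94)²/7.94 = 0.3317
df = 1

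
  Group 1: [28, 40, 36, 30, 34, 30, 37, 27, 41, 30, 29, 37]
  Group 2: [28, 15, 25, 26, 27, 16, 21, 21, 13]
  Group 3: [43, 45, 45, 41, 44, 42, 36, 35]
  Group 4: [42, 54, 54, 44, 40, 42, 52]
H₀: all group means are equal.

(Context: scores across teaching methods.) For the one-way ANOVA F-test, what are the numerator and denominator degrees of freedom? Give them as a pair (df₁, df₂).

degrees of freedom = [3, 32]

k = 4 groups, N = 36 total
df = (k−1, N−k) = (4−1, 36−4) = (3, 32)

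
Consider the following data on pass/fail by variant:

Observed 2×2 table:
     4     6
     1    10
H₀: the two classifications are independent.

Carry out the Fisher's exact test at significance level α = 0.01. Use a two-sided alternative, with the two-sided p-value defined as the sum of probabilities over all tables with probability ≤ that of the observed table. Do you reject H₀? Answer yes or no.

reject H₀: no

Margins: r₁=10, r₂=11, c₁=5, c₂=16, n=21
p_obs = C(10,4)·C(11,1)/C(21,5); sum pmf over tables with pmf ≤ p_obs
p-value (two-sided) = 0.14861
At α=0.01: p ≥ α → fail to reject H₀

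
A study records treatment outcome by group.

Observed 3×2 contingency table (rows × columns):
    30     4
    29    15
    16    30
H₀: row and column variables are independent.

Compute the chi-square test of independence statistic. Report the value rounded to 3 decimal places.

test statistic = 24.211

Row totals [34, 44, 46], col totals [75, 49], n=124
χ² = (30−20.56)²/20.56 + (4−13.44)²/13.44 + (29−26.61)²/26.61 + (15−17.39)²/17.39 + (16−27.82)²/27.82 + (30−18.18)²/18.18 = 24.2106
df = 2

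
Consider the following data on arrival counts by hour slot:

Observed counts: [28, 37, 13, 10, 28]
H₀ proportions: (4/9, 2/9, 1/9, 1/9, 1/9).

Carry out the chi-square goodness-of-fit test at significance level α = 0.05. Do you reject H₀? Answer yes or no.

n = 116; E_i = n·p_i = [51.56, 25.78, 12.89, 12.89, 12.89]
χ² = (28−51.56)²/51.56 + (37−25.78)²/25.78 + (13−12.89)²/12.89 + (10−12.89)²/12.89 + (28−12.89)²/12.89 = 34.0129
df = 4
p-value (upper-tail) = 0.00000
At α=0.05: p < α → reject H₀

reject H₀: yes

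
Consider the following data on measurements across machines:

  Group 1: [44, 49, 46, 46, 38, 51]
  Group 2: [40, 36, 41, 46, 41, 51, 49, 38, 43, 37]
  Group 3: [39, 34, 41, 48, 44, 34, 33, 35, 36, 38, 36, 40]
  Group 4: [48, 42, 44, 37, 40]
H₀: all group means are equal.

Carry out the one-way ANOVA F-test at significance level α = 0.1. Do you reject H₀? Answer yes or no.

reject H₀: yes

Group means [45.67, 42.20, 38.17, 42.20], grand mean 41.364
SSB = Σnᵢ(x̄ᵢ−x̄)² = 244.236; SSW = ΣΣ(x−x̄ᵢ)² = 623.400
MSB = 244.236/3 = 81.4121; MSW = 623.400/29 = 21.4966
F = MSB/MSW = 3.7872
df = (3, 29)
p-value (upper-tail) = 0.02086
At α=0.1: p < α → reject H₀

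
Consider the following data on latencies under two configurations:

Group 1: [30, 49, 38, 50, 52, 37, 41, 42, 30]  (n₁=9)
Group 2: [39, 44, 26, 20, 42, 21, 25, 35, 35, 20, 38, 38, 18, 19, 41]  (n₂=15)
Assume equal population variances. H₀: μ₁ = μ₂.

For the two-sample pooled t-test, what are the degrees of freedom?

degrees of freedom = 22

df = n₁ + n₂ − 2 = 9 + 15 − 2 = 22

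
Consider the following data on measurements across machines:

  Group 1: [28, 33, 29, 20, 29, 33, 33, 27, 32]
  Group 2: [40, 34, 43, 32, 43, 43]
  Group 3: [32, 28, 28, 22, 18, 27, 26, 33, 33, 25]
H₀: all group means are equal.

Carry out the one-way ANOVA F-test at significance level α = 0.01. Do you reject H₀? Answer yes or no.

Group means [29.33, 39.17, 27.20], grand mean 30.840
SSB = Σnᵢ(x̄ᵢ−x̄)² = 568.927; SSW = ΣΣ(x−x̄ᵢ)² = 474.433
MSB = 568.927/2 = 284.4633; MSW = 474.433/22 = 21.5652
F = MSB/MSW = 13.1909
df = (2, 22)
p-value (upper-tail) = 0.00017
At α=0.01: p < α → reject H₀

reject H₀: yes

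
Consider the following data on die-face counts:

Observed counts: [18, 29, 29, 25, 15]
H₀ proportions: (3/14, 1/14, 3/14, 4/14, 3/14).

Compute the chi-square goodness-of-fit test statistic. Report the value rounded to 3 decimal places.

n = 116; E_i = n·p_i = [24.86, 8.29, 24.86, 33.14, 24.86]
χ² = (18−24.86)²/24.86 + (29−8.29)²/8.29 + (29−24.86)²/24.86 + (25−33.14)²/33.14 + (15−24.86)²/24.86 = 60.2773
df = 4

test statistic = 60.277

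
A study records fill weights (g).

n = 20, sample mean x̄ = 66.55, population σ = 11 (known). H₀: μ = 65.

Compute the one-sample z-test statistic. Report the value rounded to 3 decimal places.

test statistic = 0.630

SE = σ/√n = 11/√20 = 2.4597
z = (x̄−μ₀)/SE = (66.55−65)/2.4597 = 0.6302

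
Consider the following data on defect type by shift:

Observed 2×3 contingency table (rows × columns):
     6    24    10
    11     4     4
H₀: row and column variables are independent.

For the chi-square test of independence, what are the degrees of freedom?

degrees of freedom = 2

df = (r−1)(c−1) = (2−1)·(3−1) = 2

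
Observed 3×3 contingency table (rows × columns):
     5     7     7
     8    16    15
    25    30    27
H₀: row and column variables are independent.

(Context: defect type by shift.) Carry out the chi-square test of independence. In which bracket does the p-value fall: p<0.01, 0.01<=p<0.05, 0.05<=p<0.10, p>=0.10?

Row totals [19, 39, 82], col totals [38, 53, 49], n=140
χ² = (5−5.16)²/5.16 + (7−7.19)²/7.19 + (7−6.65)²/6.65 + (8−10.59)²/10.59 + (16−14.76)²/14.76 + (15−13.65)²/13.65 + (25−22.26)²/22.26 + (30−31.04)²/31.04 + (27−28.70)²/28.70 = 1.3707
df = 4
p-value (upper-tail) = 0.84928
→ bracket: p>=0.10

p-value bracket: p>=0.10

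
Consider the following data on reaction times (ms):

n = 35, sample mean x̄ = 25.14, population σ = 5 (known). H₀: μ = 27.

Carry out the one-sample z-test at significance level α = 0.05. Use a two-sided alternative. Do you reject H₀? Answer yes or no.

reject H₀: yes

SE = σ/√n = 5/√35 = 0.8452
z = (x̄−μ₀)/SE = (25.14−27)/0.8452 = -2.2008
p-value (two-sided) = 0.02775
At α=0.05: p < α → reject H₀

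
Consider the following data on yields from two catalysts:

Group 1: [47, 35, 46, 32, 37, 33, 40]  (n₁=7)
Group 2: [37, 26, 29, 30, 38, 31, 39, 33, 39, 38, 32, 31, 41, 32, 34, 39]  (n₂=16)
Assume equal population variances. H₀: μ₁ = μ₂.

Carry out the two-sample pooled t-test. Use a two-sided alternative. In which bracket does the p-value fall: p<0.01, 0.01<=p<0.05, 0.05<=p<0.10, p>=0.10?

p-value bracket: 0.05<=p<0.10

x̄₁=38.571, s₁=6.024, n₁=7
x̄₂=34.312, s₂=4.438, n₂=16
s_p² = [6·6.024² + 15·4.438²]/21 = 24.4358
SE = √(s_p²·(1/7+1/16)) = 2.2401
t = (38.571−34.312)/2.2401 = 1.9012
df = 21
p-value (two-sided) = 0.07108
→ bracket: 0.05<=p<0.10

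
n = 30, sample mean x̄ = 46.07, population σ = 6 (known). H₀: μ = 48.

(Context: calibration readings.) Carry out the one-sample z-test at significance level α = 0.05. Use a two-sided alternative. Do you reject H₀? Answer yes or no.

reject H₀: no

SE = σ/√n = 6/√30 = 1.0954
z = (x̄−μ₀)/SE = (46.07−48)/1.0954 = -1.7618
p-value (two-sided) = 0.07810
At α=0.05: p ≥ α → fail to reject H₀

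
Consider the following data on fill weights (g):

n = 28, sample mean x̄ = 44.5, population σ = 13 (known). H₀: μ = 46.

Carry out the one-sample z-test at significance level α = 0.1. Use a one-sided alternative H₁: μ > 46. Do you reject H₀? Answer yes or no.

SE = σ/√n = 13/√28 = 2.4568
z = (x̄−μ₀)/SE = (44.5−46)/2.4568 = -0.6106
p-value (one-sided, H₁ greater) = 0.72925
At α=0.1: p ≥ α → fail to reject H₀

reject H₀: no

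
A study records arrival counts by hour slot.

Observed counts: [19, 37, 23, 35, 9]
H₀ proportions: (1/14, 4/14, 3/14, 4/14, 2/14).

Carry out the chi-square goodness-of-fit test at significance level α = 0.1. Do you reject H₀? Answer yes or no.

n = 123; E_i = n·p_i = [8.79, 35.14, 26.36, 35.14, 17.57]
χ² = (19−8.79)²/8.79 + (37−35.14)²/35.14 + (23−26.36)²/26.36 + (35−35.14)²/35.14 + (9−17.57)²/17.57 = 16.5827
df = 4
p-value (upper-tail) = 0.00233
At α=0.1: p < α → reject H₀

reject H₀: yes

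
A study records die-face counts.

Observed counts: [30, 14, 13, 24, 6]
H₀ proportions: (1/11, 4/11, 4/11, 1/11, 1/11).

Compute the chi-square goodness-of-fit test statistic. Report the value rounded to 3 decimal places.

n = 87; E_i = n·p_i = [7.91, 31.64, 31.64, 7.91, 7.91]
χ² = (30−7.91)²/7.91 + (14−31.64)²/31.64 + (13−31.64)²/31.64 + (24−7.91)²/7.91 + (6−7.91)²/7.91 = 115.7098
df = 4

test statistic = 115.710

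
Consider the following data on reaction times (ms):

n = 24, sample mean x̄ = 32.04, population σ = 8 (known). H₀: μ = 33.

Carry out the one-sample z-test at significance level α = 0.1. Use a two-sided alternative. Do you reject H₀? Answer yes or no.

SE = σ/√n = 8/√24 = 1.6330
z = (x̄−μ₀)/SE = (32.04−33)/1.6330 = -0.5879
p-value (two-sided) = 0.55661
At α=0.1: p ≥ α → fail to reject H₀

reject H₀: no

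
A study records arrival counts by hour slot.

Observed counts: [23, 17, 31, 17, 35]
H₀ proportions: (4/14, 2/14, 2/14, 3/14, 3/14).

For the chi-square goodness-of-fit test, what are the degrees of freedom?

df = k − 1 = 5 − 1 = 4

degrees of freedom = 4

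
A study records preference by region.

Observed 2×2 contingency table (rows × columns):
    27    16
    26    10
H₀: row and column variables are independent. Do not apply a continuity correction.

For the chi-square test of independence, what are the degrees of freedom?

df = (r−1)(c−1) = (2−1)·(2−1) = 1

degrees of freedom = 1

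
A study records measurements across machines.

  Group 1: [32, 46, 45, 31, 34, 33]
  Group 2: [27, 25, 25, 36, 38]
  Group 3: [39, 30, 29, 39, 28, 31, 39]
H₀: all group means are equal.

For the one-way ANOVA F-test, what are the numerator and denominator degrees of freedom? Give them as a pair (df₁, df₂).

degrees of freedom = [2, 15]

k = 3 groups, N = 18 total
df = (k−1, N−k) = (3−1, 18−3) = (2, 15)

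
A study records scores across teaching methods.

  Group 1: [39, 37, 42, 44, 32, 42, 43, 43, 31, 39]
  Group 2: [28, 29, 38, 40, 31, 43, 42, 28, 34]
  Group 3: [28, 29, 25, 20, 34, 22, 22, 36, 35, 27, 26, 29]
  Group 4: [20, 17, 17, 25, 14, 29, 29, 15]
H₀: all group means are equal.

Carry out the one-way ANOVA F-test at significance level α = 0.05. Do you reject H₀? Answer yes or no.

reject H₀: yes

Group means [39.20, 34.78, 27.75, 20.75], grand mean 30.872
SSB = Σnᵢ(x̄ᵢ−x̄)² = 1767.453; SSW = ΣΣ(x−x̄ᵢ)² = 1050.906
MSB = 1767.453/3 = 589.1511; MSW = 1050.906/35 = 30.0259
F = MSB/MSW = 19.6214
df = (3, 35)
p-value (upper-tail) = 0.00000
At α=0.05: p < α → reject H₀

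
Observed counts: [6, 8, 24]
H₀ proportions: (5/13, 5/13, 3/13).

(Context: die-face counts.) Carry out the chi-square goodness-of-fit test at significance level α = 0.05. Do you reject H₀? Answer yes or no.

n = 38; E_i = n·p_i = [14.62, 14.62, 8.77]
χ² = (6−14.62)²/14.62 + (8−14.62)²/14.62 + (24−8.77)²/8.77 = 34.5263
df = 2
p-value (upper-tail) = 0.00000
At α=0.05: p < α → reject H₀

reject H₀: yes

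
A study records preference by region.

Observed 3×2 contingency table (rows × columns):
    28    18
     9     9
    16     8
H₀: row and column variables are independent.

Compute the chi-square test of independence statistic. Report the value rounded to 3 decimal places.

Row totals [46, 18, 24], col totals [53, 35], n=88
χ² = (28−27.70)²/27.70 + (18−18.30)²/18.30 + (9−10.84)²/10.84 + (9−7.16)²/7.16 + (16−14.45)²/14.45 + (8−9.55)²/9.55 = 1.2094
df = 2

test statistic = 1.209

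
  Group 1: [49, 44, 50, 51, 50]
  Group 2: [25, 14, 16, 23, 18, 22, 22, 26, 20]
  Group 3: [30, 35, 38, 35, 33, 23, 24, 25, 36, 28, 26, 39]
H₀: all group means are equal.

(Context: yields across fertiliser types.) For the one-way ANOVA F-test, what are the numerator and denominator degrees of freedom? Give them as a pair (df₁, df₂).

k = 3 groups, N = 26 total
df = (k−1, N−k) = (3−1, 26−3) = (2, 23)

degrees of freedom = [2, 23]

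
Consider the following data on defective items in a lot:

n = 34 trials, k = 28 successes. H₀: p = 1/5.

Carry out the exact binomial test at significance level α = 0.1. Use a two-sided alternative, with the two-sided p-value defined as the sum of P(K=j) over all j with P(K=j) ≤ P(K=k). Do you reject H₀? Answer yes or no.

reject H₀: yes

Exact binomial: n=34, k=28, p₀=1/5=0.2000
P(X=j) = C(n,j)·p₀^j·(1−p₀)^(n−j); p = Σ P(X=j) over j with P(X=j) ≤ P(X=28)
p-value (two-sided) = 0.00000
At α=0.1: p < α → reject H₀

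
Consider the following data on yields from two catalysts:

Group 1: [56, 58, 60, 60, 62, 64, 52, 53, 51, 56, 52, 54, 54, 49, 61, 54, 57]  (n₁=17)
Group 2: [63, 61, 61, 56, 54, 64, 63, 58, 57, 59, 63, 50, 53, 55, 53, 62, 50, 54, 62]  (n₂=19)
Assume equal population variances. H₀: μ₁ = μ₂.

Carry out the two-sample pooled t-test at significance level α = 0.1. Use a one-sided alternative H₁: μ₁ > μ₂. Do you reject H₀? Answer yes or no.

x̄₁=56.059, s₁=4.250, n₁=17
x̄₂=57.789, s₂=4.626, n₂=19
s_p² = [16·4.250² + 18·4.626²]/34 = 19.8264
SE = √(s_p²·(1/17+1/19)) = 1.4865
t = (56.059−57.789)/1.4865 = -1.1642
df = 34
p-value (one-sided, H₁ greater) = 0.87378
At α=0.1: p ≥ α → fail to reject H₀

reject H₀: no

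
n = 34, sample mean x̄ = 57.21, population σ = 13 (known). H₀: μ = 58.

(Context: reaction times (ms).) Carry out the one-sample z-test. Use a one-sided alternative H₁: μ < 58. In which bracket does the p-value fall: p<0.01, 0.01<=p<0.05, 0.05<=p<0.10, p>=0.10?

SE = σ/√n = 13/√34 = 2.2295
z = (x̄−μ₀)/SE = (57.21−58)/2.2295 = -0.3543
p-value (one-sided, H₁ less) = 0.36154
→ bracket: p>=0.10

p-value bracket: p>=0.10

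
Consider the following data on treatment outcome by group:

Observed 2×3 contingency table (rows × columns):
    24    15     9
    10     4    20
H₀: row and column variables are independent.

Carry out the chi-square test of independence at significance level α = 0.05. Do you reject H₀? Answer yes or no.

Row totals [48, 34], col totals [34, 19, 29], n=82
χ² = (24−19.90)²/19.90 + (15−11.12)²/11.12 + (9−16.98)²/16.98 + (10−14.10)²/14.10 + (4−7.88)²/7.88 + (20−12.02)²/12.02 = 14.3331
df = 2
p-value (upper-tail) = 0.00077
At α=0.05: p < α → reject H₀

reject H₀: yes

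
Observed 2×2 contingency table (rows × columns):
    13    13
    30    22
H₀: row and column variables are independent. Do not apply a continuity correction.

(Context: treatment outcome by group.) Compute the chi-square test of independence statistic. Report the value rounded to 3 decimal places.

Row totals [26, 52], col totals [43, 35], n=78
χ² = (13−14.33)²/14.33 + (13−11.67)²/11.67 + (30−28.67)²/28.67 + (22−23.33)²/23.33 = 0.4146
df = 1

test statistic = 0.415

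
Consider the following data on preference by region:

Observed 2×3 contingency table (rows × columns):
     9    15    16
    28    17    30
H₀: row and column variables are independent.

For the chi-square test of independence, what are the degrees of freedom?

df = (r−1)(c−1) = (2−1)·(3−1) = 2

degrees of freedom = 2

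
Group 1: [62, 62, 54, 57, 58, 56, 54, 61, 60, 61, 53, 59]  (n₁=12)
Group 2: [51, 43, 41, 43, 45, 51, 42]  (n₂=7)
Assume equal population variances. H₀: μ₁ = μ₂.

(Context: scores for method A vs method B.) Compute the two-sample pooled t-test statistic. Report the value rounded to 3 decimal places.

test statistic = 7.533

x̄₁=58.083, s₁=3.260, n₁=12
x̄₂=45.143, s₂=4.180, n₂=7
s_p² = [11·3.260² + 6·4.180²]/17 = 13.0455
SE = √(s_p²·(1/12+1/7)) = 1.7178
t = (58.083−45.143)/1.7178 = 7.5333
df = 17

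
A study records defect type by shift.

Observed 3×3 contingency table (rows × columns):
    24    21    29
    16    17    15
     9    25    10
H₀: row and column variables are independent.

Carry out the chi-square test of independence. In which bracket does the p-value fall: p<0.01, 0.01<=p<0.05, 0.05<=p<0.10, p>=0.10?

p-value bracket: 0.01<=p<0.05

Row totals [74, 48, 44], col totals [49, 63, 54], n=166
χ² = (24−21.84)²/21.84 + (21−28.08)²/28.08 + (29−24.07)²/24.07 + (16−14.17)²/14.17 + (17−18.22)²/18.22 + (15−15.61)²/15.61 + (9−12.99)²/12.99 + (25−16.70)²/16.70 + (10−14.31)²/14.31 = 10.0018
df = 4
p-value (upper-tail) = 0.04040
→ bracket: 0.01<=p<0.05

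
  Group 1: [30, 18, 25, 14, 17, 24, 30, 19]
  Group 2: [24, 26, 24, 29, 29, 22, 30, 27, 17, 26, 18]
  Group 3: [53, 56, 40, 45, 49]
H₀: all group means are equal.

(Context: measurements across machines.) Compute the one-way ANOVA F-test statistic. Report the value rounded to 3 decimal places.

Group means [22.12, 24.73, 48.60], grand mean 28.833
SSB = Σnᵢ(x̄ᵢ−x̄)² = 2499.077; SSW = ΣΣ(x−x̄ᵢ)² = 602.257
MSB = 2499.077/2 = 1249.5383; MSW = 602.257/21 = 28.6789
F = MSB/MSW = 43.5700
df = (2, 21)

test statistic = 43.570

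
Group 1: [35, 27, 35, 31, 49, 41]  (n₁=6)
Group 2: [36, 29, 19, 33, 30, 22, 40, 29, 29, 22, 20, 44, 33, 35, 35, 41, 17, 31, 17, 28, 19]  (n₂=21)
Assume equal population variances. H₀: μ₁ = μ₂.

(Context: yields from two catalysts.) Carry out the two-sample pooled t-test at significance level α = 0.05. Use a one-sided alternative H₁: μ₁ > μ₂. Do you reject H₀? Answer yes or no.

reject H₀: yes

x̄₁=36.333, s₁=7.763, n₁=6
x̄₂=29.000, s₂=8.112, n₂=21
s_p² = [5·7.763² + 20·8.112²]/25 = 64.6933
SE = √(s_p²·(1/6+1/21)) = 3.7233
t = (36.333−29.000)/3.7233 = 1.9696
df = 25
p-value (one-sided, H₁ greater) = 0.03003
At α=0.05: p < α → reject H₀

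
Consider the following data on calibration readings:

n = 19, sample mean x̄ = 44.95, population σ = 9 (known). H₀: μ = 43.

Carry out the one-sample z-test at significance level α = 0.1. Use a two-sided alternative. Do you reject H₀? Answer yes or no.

reject H₀: no

SE = σ/√n = 9/√19 = 2.0647
z = (x̄−μ₀)/SE = (44.95−43)/2.0647 = 0.9444
p-value (two-sided) = 0.34495
At α=0.1: p ≥ α → fail to reject H₀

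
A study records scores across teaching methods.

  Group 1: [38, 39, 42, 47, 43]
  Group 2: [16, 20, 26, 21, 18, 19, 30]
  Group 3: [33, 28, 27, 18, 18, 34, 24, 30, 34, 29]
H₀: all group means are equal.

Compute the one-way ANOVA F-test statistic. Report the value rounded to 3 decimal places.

test statistic = 23.094

Group means [41.80, 21.43, 27.50], grand mean 28.818
SSB = Σnᵢ(x̄ᵢ−x̄)² = 1242.258; SSW = ΣΣ(x−x̄ᵢ)² = 511.014
MSB = 1242.258/2 = 621.1292; MSW = 511.014/19 = 26.8955
F = MSB/MSW = 23.0942
df = (2, 19)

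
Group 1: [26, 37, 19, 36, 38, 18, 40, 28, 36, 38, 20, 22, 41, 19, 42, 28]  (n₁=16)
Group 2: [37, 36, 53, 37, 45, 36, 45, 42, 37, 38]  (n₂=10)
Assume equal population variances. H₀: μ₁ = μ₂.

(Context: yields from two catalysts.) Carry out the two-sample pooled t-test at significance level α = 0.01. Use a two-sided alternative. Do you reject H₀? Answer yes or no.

reject H₀: yes

x̄₁=30.500, s₁=8.884, n₁=16
x̄₂=40.600, s₂=5.602, n₂=10
s_p² = [15·8.884² + 9·5.602²]/24 = 61.1000
SE = √(s_p²·(1/16+1/10)) = 3.1510
t = (30.500−40.600)/3.1510 = -3.2053
df = 24
p-value (two-sided) = 0.00379
At α=0.01: p < α → reject H₀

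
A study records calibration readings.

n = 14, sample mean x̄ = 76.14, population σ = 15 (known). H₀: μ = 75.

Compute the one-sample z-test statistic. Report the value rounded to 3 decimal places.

test statistic = 0.284

SE = σ/√n = 15/√14 = 4.0089
z = (x̄−μ₀)/SE = (76.14−75)/4.0089 = 0.2844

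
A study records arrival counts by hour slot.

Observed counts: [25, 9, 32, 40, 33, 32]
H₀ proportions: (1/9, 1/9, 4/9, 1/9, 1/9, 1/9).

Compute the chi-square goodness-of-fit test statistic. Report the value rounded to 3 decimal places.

test statistic = 75.053

n = 171; E_i = n·p_i = [19.00, 19.00, 76.00, 19.00, 19.00, 19.00]
χ² = (25−19.00)²/19.00 + (9−19.00)²/19.00 + (32−76.00)²/76.00 + (40−19.00)²/19.00 + (33−19.00)²/19.00 + (32−19.00)²/19.00 = 75.0526
df = 5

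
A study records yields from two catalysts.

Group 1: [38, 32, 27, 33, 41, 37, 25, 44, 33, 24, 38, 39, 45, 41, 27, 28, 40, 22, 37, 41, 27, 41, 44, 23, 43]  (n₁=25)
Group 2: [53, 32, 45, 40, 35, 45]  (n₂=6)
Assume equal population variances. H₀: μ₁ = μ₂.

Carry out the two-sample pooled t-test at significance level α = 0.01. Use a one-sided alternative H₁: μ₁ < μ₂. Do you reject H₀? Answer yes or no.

x̄₁=34.800, s₁=7.439, n₁=25
x̄₂=41.667, s₂=7.633, n₂=6
s_p² = [24·7.439² + 5·7.633²]/29 = 55.8391
SE = √(s_p²·(1/25+1/6)) = 3.3971
t = (34.800−41.667)/3.3971 = -2.0214
df = 29
p-value (one-sided, H₁ less) = 0.02628
At α=0.01: p ≥ α → fail to reject H₀

reject H₀: no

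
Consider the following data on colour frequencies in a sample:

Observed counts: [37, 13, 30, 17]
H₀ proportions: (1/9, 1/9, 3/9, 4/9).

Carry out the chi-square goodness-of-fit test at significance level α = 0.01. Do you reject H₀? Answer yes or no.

n = 97; E_i = n·p_i = [10.78, 10.78, 32.33, 43.11]
χ² = (37−10.78)²/10.78 + (13−10.78)²/10.78 + (30−32.33)²/32.33 + (17−43.11)²/43.11 = 80.2397
df = 3
p-value (upper-tail) = 0.00000
At α=0.01: p < α → reject H₀

reject H₀: yes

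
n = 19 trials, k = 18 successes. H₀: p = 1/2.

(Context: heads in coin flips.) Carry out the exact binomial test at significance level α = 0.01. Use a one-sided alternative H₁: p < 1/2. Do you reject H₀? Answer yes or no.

reject H₀: no

Exact binomial: n=19, k=18, p₀=1/2=0.5000
P(X≤18) from Σ C(n,i)·p₀^i·(1−p₀)^(n−i)
p-value (one-sided, H₁ less) = 1.00000
At α=0.01: p ≥ α → fail to reject H₀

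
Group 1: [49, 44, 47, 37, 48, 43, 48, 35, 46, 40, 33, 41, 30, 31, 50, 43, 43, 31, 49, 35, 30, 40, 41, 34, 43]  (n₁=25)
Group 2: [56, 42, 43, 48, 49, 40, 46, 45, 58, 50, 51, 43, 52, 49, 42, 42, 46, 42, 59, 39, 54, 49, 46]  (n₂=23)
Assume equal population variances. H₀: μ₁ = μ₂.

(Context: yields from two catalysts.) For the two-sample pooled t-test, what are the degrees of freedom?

degrees of freedom = 46

df = n₁ + n₂ − 2 = 25 + 23 − 2 = 46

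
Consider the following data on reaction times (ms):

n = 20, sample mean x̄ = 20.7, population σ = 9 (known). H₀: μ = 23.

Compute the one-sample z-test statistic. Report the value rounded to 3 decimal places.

SE = σ/√n = 9/√20 = 2.0125
z = (x̄−μ₀)/SE = (20.7−23)/2.0125 = -1.1429

test statistic = -1.143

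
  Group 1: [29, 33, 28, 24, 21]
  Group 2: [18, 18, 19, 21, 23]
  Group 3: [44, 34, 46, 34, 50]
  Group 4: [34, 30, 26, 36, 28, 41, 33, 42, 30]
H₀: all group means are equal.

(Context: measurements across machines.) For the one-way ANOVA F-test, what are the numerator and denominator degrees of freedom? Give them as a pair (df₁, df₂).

k = 4 groups, N = 24 total
df = (k−1, N−k) = (4−1, 24−4) = (3, 20)

degrees of freedom = [3, 20]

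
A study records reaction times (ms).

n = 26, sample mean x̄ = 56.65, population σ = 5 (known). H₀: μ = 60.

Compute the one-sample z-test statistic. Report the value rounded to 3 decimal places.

test statistic = -3.416

SE = σ/√n = 5/√26 = 0.9806
z = (x̄−μ₀)/SE = (56.65−60)/0.9806 = -3.4163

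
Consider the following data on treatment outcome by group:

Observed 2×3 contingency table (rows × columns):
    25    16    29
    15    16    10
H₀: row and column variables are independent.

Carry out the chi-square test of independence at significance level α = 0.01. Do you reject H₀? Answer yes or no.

Row totals [70, 41], col totals [40, 32, 39], n=111
χ² = (25−25.23)²/25.23 + (16−20.18)²/20.18 + (29−24.59)²/24.59 + (15−14.77)²/14.77 + (16−11.82)²/11.82 + (10−14.41)²/14.41 = 4.4860
df = 2
p-value (upper-tail) = 0.10614
At α=0.01: p ≥ α → fail to reject H₀

reject H₀: no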